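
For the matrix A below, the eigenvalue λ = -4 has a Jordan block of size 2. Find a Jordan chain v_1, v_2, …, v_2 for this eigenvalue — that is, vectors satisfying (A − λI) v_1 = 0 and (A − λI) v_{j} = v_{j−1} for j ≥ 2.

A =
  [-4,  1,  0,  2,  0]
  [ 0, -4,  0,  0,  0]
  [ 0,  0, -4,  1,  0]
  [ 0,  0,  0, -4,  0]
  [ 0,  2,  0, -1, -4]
A Jordan chain for λ = -4 of length 2:
v_1 = (1, 0, 0, 0, 2)ᵀ
v_2 = (0, 1, 0, 0, 0)ᵀ

Let N = A − (-4)·I. We want v_2 with N^2 v_2 = 0 but N^1 v_2 ≠ 0; then v_{j-1} := N · v_j for j = 2, …, 2.

Pick v_2 = (0, 1, 0, 0, 0)ᵀ.
Then v_1 = N · v_2 = (1, 0, 0, 0, 2)ᵀ.

Sanity check: (A − (-4)·I) v_1 = (0, 0, 0, 0, 0)ᵀ = 0. ✓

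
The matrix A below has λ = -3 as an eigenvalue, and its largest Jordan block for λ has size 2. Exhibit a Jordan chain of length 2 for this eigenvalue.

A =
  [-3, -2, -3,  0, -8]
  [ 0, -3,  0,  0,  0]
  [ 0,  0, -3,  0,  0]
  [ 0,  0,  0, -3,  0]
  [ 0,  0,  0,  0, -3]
A Jordan chain for λ = -3 of length 2:
v_1 = (-2, 0, 0, 0, 0)ᵀ
v_2 = (0, 1, 0, 0, 0)ᵀ

Let N = A − (-3)·I. We want v_2 with N^2 v_2 = 0 but N^1 v_2 ≠ 0; then v_{j-1} := N · v_j for j = 2, …, 2.

Pick v_2 = (0, 1, 0, 0, 0)ᵀ.
Then v_1 = N · v_2 = (-2, 0, 0, 0, 0)ᵀ.

Sanity check: (A − (-3)·I) v_1 = (0, 0, 0, 0, 0)ᵀ = 0. ✓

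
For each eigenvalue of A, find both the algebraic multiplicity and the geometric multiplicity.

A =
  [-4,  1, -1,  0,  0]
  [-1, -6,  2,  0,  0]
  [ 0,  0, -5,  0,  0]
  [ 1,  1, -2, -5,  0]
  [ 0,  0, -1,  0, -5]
λ = -5: alg = 5, geom = 3

Step 1 — factor the characteristic polynomial to read off the algebraic multiplicities:
  χ_A(x) = (x + 5)^5

Step 2 — compute geometric multiplicities via the rank-nullity identity g(λ) = n − rank(A − λI):
  rank(A − (-5)·I) = 2, so dim ker(A − (-5)·I) = n − 2 = 3

Summary:
  λ = -5: algebraic multiplicity = 5, geometric multiplicity = 3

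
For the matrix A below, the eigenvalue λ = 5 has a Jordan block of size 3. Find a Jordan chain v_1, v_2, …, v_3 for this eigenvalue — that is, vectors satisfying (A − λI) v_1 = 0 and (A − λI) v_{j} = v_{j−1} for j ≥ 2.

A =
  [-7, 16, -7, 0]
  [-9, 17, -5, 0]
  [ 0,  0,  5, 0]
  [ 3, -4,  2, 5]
A Jordan chain for λ = 5 of length 3:
v_1 = (4, 3, 0, -1)ᵀ
v_2 = (-7, -5, 0, 2)ᵀ
v_3 = (0, 0, 1, 0)ᵀ

Let N = A − (5)·I. We want v_3 with N^3 v_3 = 0 but N^2 v_3 ≠ 0; then v_{j-1} := N · v_j for j = 3, …, 2.

Pick v_3 = (0, 0, 1, 0)ᵀ.
Then v_2 = N · v_3 = (-7, -5, 0, 2)ᵀ.
Then v_1 = N · v_2 = (4, 3, 0, -1)ᵀ.

Sanity check: (A − (5)·I) v_1 = (0, 0, 0, 0)ᵀ = 0. ✓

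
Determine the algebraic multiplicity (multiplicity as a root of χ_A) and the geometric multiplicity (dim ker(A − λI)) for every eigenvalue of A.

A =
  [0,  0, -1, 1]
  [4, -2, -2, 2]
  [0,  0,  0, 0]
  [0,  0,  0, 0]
λ = -2: alg = 1, geom = 1; λ = 0: alg = 3, geom = 2

Step 1 — factor the characteristic polynomial to read off the algebraic multiplicities:
  χ_A(x) = x^3*(x + 2)

Step 2 — compute geometric multiplicities via the rank-nullity identity g(λ) = n − rank(A − λI):
  rank(A − (-2)·I) = 3, so dim ker(A − (-2)·I) = n − 3 = 1
  rank(A − (0)·I) = 2, so dim ker(A − (0)·I) = n − 2 = 2

Summary:
  λ = -2: algebraic multiplicity = 1, geometric multiplicity = 1
  λ = 0: algebraic multiplicity = 3, geometric multiplicity = 2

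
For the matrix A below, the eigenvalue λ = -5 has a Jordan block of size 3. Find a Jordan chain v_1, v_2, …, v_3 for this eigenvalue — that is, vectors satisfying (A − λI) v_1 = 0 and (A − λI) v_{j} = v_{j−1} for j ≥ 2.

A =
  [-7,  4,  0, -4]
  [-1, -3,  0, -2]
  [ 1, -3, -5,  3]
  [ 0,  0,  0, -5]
A Jordan chain for λ = -5 of length 3:
v_1 = (0, 0, 1, 0)ᵀ
v_2 = (-2, -1, 1, 0)ᵀ
v_3 = (1, 0, 0, 0)ᵀ

Let N = A − (-5)·I. We want v_3 with N^3 v_3 = 0 but N^2 v_3 ≠ 0; then v_{j-1} := N · v_j for j = 3, …, 2.

Pick v_3 = (1, 0, 0, 0)ᵀ.
Then v_2 = N · v_3 = (-2, -1, 1, 0)ᵀ.
Then v_1 = N · v_2 = (0, 0, 1, 0)ᵀ.

Sanity check: (A − (-5)·I) v_1 = (0, 0, 0, 0)ᵀ = 0. ✓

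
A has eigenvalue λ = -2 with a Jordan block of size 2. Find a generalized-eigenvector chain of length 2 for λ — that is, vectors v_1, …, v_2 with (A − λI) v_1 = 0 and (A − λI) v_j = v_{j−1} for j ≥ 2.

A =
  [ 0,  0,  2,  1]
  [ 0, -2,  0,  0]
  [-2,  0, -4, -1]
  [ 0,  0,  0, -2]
A Jordan chain for λ = -2 of length 2:
v_1 = (2, 0, -2, 0)ᵀ
v_2 = (1, 0, 0, 0)ᵀ

Let N = A − (-2)·I. We want v_2 with N^2 v_2 = 0 but N^1 v_2 ≠ 0; then v_{j-1} := N · v_j for j = 2, …, 2.

Pick v_2 = (1, 0, 0, 0)ᵀ.
Then v_1 = N · v_2 = (2, 0, -2, 0)ᵀ.

Sanity check: (A − (-2)·I) v_1 = (0, 0, 0, 0)ᵀ = 0. ✓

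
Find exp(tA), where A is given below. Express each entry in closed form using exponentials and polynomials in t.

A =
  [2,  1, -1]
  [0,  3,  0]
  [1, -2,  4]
e^{tA} =
  [-t*exp(3*t) + exp(3*t), t^2*exp(3*t)/2 + t*exp(3*t), -t*exp(3*t)]
  [0, exp(3*t), 0]
  [t*exp(3*t), -t^2*exp(3*t)/2 - 2*t*exp(3*t), t*exp(3*t) + exp(3*t)]

Strategy: write A = P · J · P⁻¹ where J is a Jordan canonical form, so e^{tA} = P · e^{tJ} · P⁻¹, and e^{tJ} can be computed block-by-block.

A has Jordan form
J =
  [3, 1, 0]
  [0, 3, 1]
  [0, 0, 3]
(up to reordering of blocks).

Per-block formulas:
  For a 3×3 Jordan block J_3(3): exp(t · J_3(3)) = e^(3t)·(I + t·N + (t^2/2)·N^2), where N is the 3×3 nilpotent shift.

After assembling e^{tJ} and conjugating by P, we get:

e^{tA} =
  [-t*exp(3*t) + exp(3*t), t^2*exp(3*t)/2 + t*exp(3*t), -t*exp(3*t)]
  [0, exp(3*t), 0]
  [t*exp(3*t), -t^2*exp(3*t)/2 - 2*t*exp(3*t), t*exp(3*t) + exp(3*t)]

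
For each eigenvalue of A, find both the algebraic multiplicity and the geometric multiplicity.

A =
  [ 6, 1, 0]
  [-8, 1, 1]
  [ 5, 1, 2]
λ = 3: alg = 3, geom = 1

Step 1 — factor the characteristic polynomial to read off the algebraic multiplicities:
  χ_A(x) = (x - 3)^3

Step 2 — compute geometric multiplicities via the rank-nullity identity g(λ) = n − rank(A − λI):
  rank(A − (3)·I) = 2, so dim ker(A − (3)·I) = n − 2 = 1

Summary:
  λ = 3: algebraic multiplicity = 3, geometric multiplicity = 1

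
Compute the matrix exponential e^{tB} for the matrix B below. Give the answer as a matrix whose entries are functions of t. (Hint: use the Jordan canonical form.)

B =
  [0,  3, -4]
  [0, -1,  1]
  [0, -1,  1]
e^{tB} =
  [1, t^2/2 + 3*t, -t^2/2 - 4*t]
  [0, 1 - t, t]
  [0, -t, t + 1]

Strategy: write B = P · J · P⁻¹ where J is a Jordan canonical form, so e^{tB} = P · e^{tJ} · P⁻¹, and e^{tJ} can be computed block-by-block.

B has Jordan form
J =
  [0, 1, 0]
  [0, 0, 1]
  [0, 0, 0]
(up to reordering of blocks).

Per-block formulas:
  For a 3×3 Jordan block J_3(0): exp(t · J_3(0)) = e^(0t)·(I + t·N + (t^2/2)·N^2), where N is the 3×3 nilpotent shift.

After assembling e^{tJ} and conjugating by P, we get:

e^{tB} =
  [1, t^2/2 + 3*t, -t^2/2 - 4*t]
  [0, 1 - t, t]
  [0, -t, t + 1]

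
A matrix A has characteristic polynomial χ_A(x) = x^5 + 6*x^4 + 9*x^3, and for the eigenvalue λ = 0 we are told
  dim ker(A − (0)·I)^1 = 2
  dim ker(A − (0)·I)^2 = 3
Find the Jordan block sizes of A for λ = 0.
Block sizes for λ = 0: [2, 1]

From the dimensions of kernels of powers, the number of Jordan blocks of size at least j is d_j − d_{j−1} where d_j = dim ker(N^j) (with d_0 = 0). Computing the differences gives [2, 1].
The number of blocks of size exactly k is (#blocks of size ≥ k) − (#blocks of size ≥ k + 1), so the partition is: 1 block(s) of size 1, 1 block(s) of size 2.
In nonincreasing order the block sizes are [2, 1].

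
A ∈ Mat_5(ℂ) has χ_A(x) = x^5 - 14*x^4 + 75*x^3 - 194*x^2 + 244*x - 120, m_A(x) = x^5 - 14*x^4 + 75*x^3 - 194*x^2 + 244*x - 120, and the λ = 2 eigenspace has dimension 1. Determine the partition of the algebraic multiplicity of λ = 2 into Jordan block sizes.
Block sizes for λ = 2: [3]

Step 1 — from the characteristic polynomial, algebraic multiplicity of λ = 2 is 3. From dim ker(A − (2)·I) = 1, there are exactly 1 Jordan blocks for λ = 2.
Step 2 — from the minimal polynomial, the factor (x − 2)^3 tells us the largest block for λ = 2 has size 3.
Step 3 — with total size 3, 1 blocks, and largest block 3, the block sizes (in nonincreasing order) are [3].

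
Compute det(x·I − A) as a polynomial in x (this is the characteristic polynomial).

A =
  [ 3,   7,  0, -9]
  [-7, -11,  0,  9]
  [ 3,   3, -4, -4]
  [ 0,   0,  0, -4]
x^4 + 16*x^3 + 96*x^2 + 256*x + 256

Expanding det(x·I − A) (e.g. by cofactor expansion or by noting that A is similar to its Jordan form J, which has the same characteristic polynomial as A) gives
  χ_A(x) = x^4 + 16*x^3 + 96*x^2 + 256*x + 256
which factors as (x + 4)^4. The eigenvalues (with algebraic multiplicities) are λ = -4 with multiplicity 4.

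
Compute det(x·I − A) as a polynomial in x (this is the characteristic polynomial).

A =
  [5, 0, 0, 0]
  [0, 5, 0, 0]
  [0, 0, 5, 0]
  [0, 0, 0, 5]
x^4 - 20*x^3 + 150*x^2 - 500*x + 625

Expanding det(x·I − A) (e.g. by cofactor expansion or by noting that A is similar to its Jordan form J, which has the same characteristic polynomial as A) gives
  χ_A(x) = x^4 - 20*x^3 + 150*x^2 - 500*x + 625
which factors as (x - 5)^4. The eigenvalues (with algebraic multiplicities) are λ = 5 with multiplicity 4.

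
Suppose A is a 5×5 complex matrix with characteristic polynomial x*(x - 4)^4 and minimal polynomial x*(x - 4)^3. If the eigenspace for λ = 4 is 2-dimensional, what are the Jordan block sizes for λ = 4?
Block sizes for λ = 4: [3, 1]

Step 1 — from the characteristic polynomial, algebraic multiplicity of λ = 4 is 4. From dim ker(A − (4)·I) = 2, there are exactly 2 Jordan blocks for λ = 4.
Step 2 — from the minimal polynomial, the factor (x − 4)^3 tells us the largest block for λ = 4 has size 3.
Step 3 — with total size 4, 2 blocks, and largest block 3, the block sizes (in nonincreasing order) are [3, 1].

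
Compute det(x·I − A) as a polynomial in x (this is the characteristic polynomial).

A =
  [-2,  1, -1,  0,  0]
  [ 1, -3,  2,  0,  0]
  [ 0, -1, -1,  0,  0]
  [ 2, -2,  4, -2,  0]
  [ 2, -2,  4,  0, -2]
x^5 + 10*x^4 + 40*x^3 + 80*x^2 + 80*x + 32

Expanding det(x·I − A) (e.g. by cofactor expansion or by noting that A is similar to its Jordan form J, which has the same characteristic polynomial as A) gives
  χ_A(x) = x^5 + 10*x^4 + 40*x^3 + 80*x^2 + 80*x + 32
which factors as (x + 2)^5. The eigenvalues (with algebraic multiplicities) are λ = -2 with multiplicity 5.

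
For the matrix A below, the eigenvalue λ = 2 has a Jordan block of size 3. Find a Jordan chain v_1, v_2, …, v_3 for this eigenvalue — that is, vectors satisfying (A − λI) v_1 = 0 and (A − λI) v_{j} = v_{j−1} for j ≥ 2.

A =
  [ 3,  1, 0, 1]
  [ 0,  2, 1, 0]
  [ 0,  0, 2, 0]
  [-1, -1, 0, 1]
A Jordan chain for λ = 2 of length 3:
v_1 = (1, 0, 0, -1)ᵀ
v_2 = (0, 1, 0, 0)ᵀ
v_3 = (0, 0, 1, 0)ᵀ

Let N = A − (2)·I. We want v_3 with N^3 v_3 = 0 but N^2 v_3 ≠ 0; then v_{j-1} := N · v_j for j = 3, …, 2.

Pick v_3 = (0, 0, 1, 0)ᵀ.
Then v_2 = N · v_3 = (0, 1, 0, 0)ᵀ.
Then v_1 = N · v_2 = (1, 0, 0, -1)ᵀ.

Sanity check: (A − (2)·I) v_1 = (0, 0, 0, 0)ᵀ = 0. ✓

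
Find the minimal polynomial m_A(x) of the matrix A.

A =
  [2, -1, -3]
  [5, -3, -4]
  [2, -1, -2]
x^3 + 3*x^2 + 3*x + 1

The characteristic polynomial is χ_A(x) = (x + 1)^3, so the eigenvalues are known. The minimal polynomial is
  m_A(x) = Π_λ (x − λ)^{k_λ}
where k_λ is the size of the *largest* Jordan block for λ (equivalently, the smallest k with (A − λI)^k v = 0 for every generalised eigenvector v of λ).

  λ = -1: largest Jordan block has size 3, contributing (x + 1)^3

So m_A(x) = (x + 1)^3 = x^3 + 3*x^2 + 3*x + 1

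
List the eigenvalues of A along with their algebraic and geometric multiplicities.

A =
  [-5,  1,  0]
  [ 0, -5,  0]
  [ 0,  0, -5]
λ = -5: alg = 3, geom = 2

Step 1 — factor the characteristic polynomial to read off the algebraic multiplicities:
  χ_A(x) = (x + 5)^3

Step 2 — compute geometric multiplicities via the rank-nullity identity g(λ) = n − rank(A − λI):
  rank(A − (-5)·I) = 1, so dim ker(A − (-5)·I) = n − 1 = 2

Summary:
  λ = -5: algebraic multiplicity = 3, geometric multiplicity = 2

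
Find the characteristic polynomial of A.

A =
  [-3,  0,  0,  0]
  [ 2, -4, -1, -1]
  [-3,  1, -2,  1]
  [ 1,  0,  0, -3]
x^4 + 12*x^3 + 54*x^2 + 108*x + 81

Expanding det(x·I − A) (e.g. by cofactor expansion or by noting that A is similar to its Jordan form J, which has the same characteristic polynomial as A) gives
  χ_A(x) = x^4 + 12*x^3 + 54*x^2 + 108*x + 81
which factors as (x + 3)^4. The eigenvalues (with algebraic multiplicities) are λ = -3 with multiplicity 4.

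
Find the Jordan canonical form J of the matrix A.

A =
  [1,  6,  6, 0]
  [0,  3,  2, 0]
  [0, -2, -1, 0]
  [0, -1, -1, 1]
J_2(1) ⊕ J_1(1) ⊕ J_1(1)

The characteristic polynomial is
  det(x·I − A) = x^4 - 4*x^3 + 6*x^2 - 4*x + 1 = (x - 1)^4

Eigenvalues and multiplicities (the geometric multiplicity of λ is n − rank(A − λI), which equals the number of Jordan blocks for λ):
  λ = 1: algebraic multiplicity = 4, geometric multiplicity = 3

Determining the block sizes for each eigenvalue:
  λ = 1: 3 blocks summing to 4 forces exactly one block of size 2 and the rest size 1 → block sizes [2, 1, 1]

Assembling the blocks gives a Jordan form
J =
  [1, 1, 0, 0]
  [0, 1, 0, 0]
  [0, 0, 1, 0]
  [0, 0, 0, 1]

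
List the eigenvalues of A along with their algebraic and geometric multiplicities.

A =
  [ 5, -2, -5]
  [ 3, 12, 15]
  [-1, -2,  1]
λ = 6: alg = 3, geom = 2

Step 1 — factor the characteristic polynomial to read off the algebraic multiplicities:
  χ_A(x) = (x - 6)^3

Step 2 — compute geometric multiplicities via the rank-nullity identity g(λ) = n − rank(A − λI):
  rank(A − (6)·I) = 1, so dim ker(A − (6)·I) = n − 1 = 2

Summary:
  λ = 6: algebraic multiplicity = 3, geometric multiplicity = 2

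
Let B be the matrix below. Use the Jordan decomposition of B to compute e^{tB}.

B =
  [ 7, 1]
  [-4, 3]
e^{tB} =
  [2*t*exp(5*t) + exp(5*t), t*exp(5*t)]
  [-4*t*exp(5*t), -2*t*exp(5*t) + exp(5*t)]

Strategy: write B = P · J · P⁻¹ where J is a Jordan canonical form, so e^{tB} = P · e^{tJ} · P⁻¹, and e^{tJ} can be computed block-by-block.

B has Jordan form
J =
  [5, 1]
  [0, 5]
(up to reordering of blocks).

Per-block formulas:
  For a 2×2 Jordan block J_2(5): exp(t · J_2(5)) = e^(5t)·(I + t·N), where N is the 2×2 nilpotent shift.

After assembling e^{tJ} and conjugating by P, we get:

e^{tB} =
  [2*t*exp(5*t) + exp(5*t), t*exp(5*t)]
  [-4*t*exp(5*t), -2*t*exp(5*t) + exp(5*t)]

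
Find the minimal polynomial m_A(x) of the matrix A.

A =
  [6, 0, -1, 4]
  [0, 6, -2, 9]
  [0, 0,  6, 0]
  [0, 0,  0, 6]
x^2 - 12*x + 36

The characteristic polynomial is χ_A(x) = (x - 6)^4, so the eigenvalues are known. The minimal polynomial is
  m_A(x) = Π_λ (x − λ)^{k_λ}
where k_λ is the size of the *largest* Jordan block for λ (equivalently, the smallest k with (A − λI)^k v = 0 for every generalised eigenvector v of λ).

  λ = 6: largest Jordan block has size 2, contributing (x − 6)^2

So m_A(x) = (x - 6)^2 = x^2 - 12*x + 36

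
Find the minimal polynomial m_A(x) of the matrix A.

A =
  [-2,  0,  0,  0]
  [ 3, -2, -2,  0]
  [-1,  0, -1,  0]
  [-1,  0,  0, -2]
x^3 + 5*x^2 + 8*x + 4

The characteristic polynomial is χ_A(x) = (x + 1)*(x + 2)^3, so the eigenvalues are known. The minimal polynomial is
  m_A(x) = Π_λ (x − λ)^{k_λ}
where k_λ is the size of the *largest* Jordan block for λ (equivalently, the smallest k with (A − λI)^k v = 0 for every generalised eigenvector v of λ).

  λ = -2: largest Jordan block has size 2, contributing (x + 2)^2
  λ = -1: largest Jordan block has size 1, contributing (x + 1)

So m_A(x) = (x + 1)*(x + 2)^2 = x^3 + 5*x^2 + 8*x + 4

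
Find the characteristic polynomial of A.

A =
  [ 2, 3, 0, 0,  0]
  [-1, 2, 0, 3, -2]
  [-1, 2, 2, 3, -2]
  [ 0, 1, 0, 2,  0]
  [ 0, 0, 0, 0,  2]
x^5 - 10*x^4 + 40*x^3 - 80*x^2 + 80*x - 32

Expanding det(x·I − A) (e.g. by cofactor expansion or by noting that A is similar to its Jordan form J, which has the same characteristic polynomial as A) gives
  χ_A(x) = x^5 - 10*x^4 + 40*x^3 - 80*x^2 + 80*x - 32
which factors as (x - 2)^5. The eigenvalues (with algebraic multiplicities) are λ = 2 with multiplicity 5.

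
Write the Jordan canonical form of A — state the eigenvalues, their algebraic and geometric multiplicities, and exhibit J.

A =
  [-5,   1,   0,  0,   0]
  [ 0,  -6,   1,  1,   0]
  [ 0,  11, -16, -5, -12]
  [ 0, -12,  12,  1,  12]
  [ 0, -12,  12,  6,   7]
J_3(-5) ⊕ J_1(-5) ⊕ J_1(1)

The characteristic polynomial is
  det(x·I − A) = x^5 + 19*x^4 + 130*x^3 + 350*x^2 + 125*x - 625 = (x - 1)*(x + 5)^4

Eigenvalues and multiplicities (the geometric multiplicity of λ is n − rank(A − λI), which equals the number of Jordan blocks for λ):
  λ = -5: algebraic multiplicity = 4, geometric multiplicity = 2
  λ = 1: algebraic multiplicity = 1, geometric multiplicity = 1

Determining the block sizes for each eigenvalue:
  λ = -5: with am = 4 and gm = 2, the partition is not yet determined (e.g. several partitions of 4 into 2 parts exist). Let N = A − (-5)·I. Computing rank(N^1) = 3, rank(N^2) = 2, rank(N^3) = 1; the number of blocks of size ≥ j is rank(N^{j−1}) − rank(N^j), giving [2, 1, 1]. So we have 1 block(s) of size 3, 1 block(s) of size 1 → block sizes [3, 1]
  λ = 1: one block (gm = 1), so the single block has size am = 1 → block sizes [1]

Assembling the blocks gives a Jordan form
J =
  [-5,  1,  0,  0, 0]
  [ 0, -5,  1,  0, 0]
  [ 0,  0, -5,  0, 0]
  [ 0,  0,  0, -5, 0]
  [ 0,  0,  0,  0, 1]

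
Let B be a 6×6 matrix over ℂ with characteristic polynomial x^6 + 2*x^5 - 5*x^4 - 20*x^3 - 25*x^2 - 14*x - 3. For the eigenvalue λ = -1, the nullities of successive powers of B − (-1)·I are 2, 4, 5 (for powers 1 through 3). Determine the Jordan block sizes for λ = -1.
Block sizes for λ = -1: [3, 2]

From the dimensions of kernels of powers, the number of Jordan blocks of size at least j is d_j − d_{j−1} where d_j = dim ker(N^j) (with d_0 = 0). Computing the differences gives [2, 2, 1].
The number of blocks of size exactly k is (#blocks of size ≥ k) − (#blocks of size ≥ k + 1), so the partition is: 1 block(s) of size 2, 1 block(s) of size 3.
In nonincreasing order the block sizes are [3, 2].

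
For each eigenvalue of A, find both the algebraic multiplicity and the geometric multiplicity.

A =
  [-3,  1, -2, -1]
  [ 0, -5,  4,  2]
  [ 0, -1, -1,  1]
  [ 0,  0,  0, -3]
λ = -3: alg = 4, geom = 3

Step 1 — factor the characteristic polynomial to read off the algebraic multiplicities:
  χ_A(x) = (x + 3)^4

Step 2 — compute geometric multiplicities via the rank-nullity identity g(λ) = n − rank(A − λI):
  rank(A − (-3)·I) = 1, so dim ker(A − (-3)·I) = n − 1 = 3

Summary:
  λ = -3: algebraic multiplicity = 4, geometric multiplicity = 3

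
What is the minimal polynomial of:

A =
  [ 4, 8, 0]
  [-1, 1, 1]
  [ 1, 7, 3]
x^3 - 8*x^2 + 20*x - 16

The characteristic polynomial is χ_A(x) = (x - 4)*(x - 2)^2, so the eigenvalues are known. The minimal polynomial is
  m_A(x) = Π_λ (x − λ)^{k_λ}
where k_λ is the size of the *largest* Jordan block for λ (equivalently, the smallest k with (A − λI)^k v = 0 for every generalised eigenvector v of λ).

  λ = 2: largest Jordan block has size 2, contributing (x − 2)^2
  λ = 4: largest Jordan block has size 1, contributing (x − 4)

So m_A(x) = (x - 4)*(x - 2)^2 = x^3 - 8*x^2 + 20*x - 16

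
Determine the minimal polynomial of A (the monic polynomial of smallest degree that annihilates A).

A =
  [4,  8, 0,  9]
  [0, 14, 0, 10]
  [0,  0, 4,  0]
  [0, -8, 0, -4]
x^3 - 14*x^2 + 64*x - 96

The characteristic polynomial is χ_A(x) = (x - 6)*(x - 4)^3, so the eigenvalues are known. The minimal polynomial is
  m_A(x) = Π_λ (x − λ)^{k_λ}
where k_λ is the size of the *largest* Jordan block for λ (equivalently, the smallest k with (A − λI)^k v = 0 for every generalised eigenvector v of λ).

  λ = 4: largest Jordan block has size 2, contributing (x − 4)^2
  λ = 6: largest Jordan block has size 1, contributing (x − 6)

So m_A(x) = (x - 6)*(x - 4)^2 = x^3 - 14*x^2 + 64*x - 96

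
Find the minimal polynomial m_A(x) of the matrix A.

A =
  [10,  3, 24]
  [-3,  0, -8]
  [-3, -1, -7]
x^2 - 2*x + 1

The characteristic polynomial is χ_A(x) = (x - 1)^3, so the eigenvalues are known. The minimal polynomial is
  m_A(x) = Π_λ (x − λ)^{k_λ}
where k_λ is the size of the *largest* Jordan block for λ (equivalently, the smallest k with (A − λI)^k v = 0 for every generalised eigenvector v of λ).

  λ = 1: largest Jordan block has size 2, contributing (x − 1)^2

So m_A(x) = (x - 1)^2 = x^2 - 2*x + 1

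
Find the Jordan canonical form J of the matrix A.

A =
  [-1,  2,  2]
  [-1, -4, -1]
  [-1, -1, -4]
J_2(-3) ⊕ J_1(-3)

The characteristic polynomial is
  det(x·I − A) = x^3 + 9*x^2 + 27*x + 27 = (x + 3)^3

Eigenvalues and multiplicities (the geometric multiplicity of λ is n − rank(A − λI), which equals the number of Jordan blocks for λ):
  λ = -3: algebraic multiplicity = 3, geometric multiplicity = 2

Determining the block sizes for each eigenvalue:
  λ = -3: 2 blocks summing to 3 forces exactly one block of size 2 and the rest size 1 → block sizes [2, 1]

Assembling the blocks gives a Jordan form
J =
  [-3,  1,  0]
  [ 0, -3,  0]
  [ 0,  0, -3]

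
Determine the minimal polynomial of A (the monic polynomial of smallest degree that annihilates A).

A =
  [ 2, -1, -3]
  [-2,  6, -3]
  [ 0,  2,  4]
x^3 - 12*x^2 + 48*x - 64

The characteristic polynomial is χ_A(x) = (x - 4)^3, so the eigenvalues are known. The minimal polynomial is
  m_A(x) = Π_λ (x − λ)^{k_λ}
where k_λ is the size of the *largest* Jordan block for λ (equivalently, the smallest k with (A − λI)^k v = 0 for every generalised eigenvector v of λ).

  λ = 4: largest Jordan block has size 3, contributing (x − 4)^3

So m_A(x) = (x - 4)^3 = x^3 - 12*x^2 + 48*x - 64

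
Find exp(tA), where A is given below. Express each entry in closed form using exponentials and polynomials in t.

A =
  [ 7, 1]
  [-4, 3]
e^{tA} =
  [2*t*exp(5*t) + exp(5*t), t*exp(5*t)]
  [-4*t*exp(5*t), -2*t*exp(5*t) + exp(5*t)]

Strategy: write A = P · J · P⁻¹ where J is a Jordan canonical form, so e^{tA} = P · e^{tJ} · P⁻¹, and e^{tJ} can be computed block-by-block.

A has Jordan form
J =
  [5, 1]
  [0, 5]
(up to reordering of blocks).

Per-block formulas:
  For a 2×2 Jordan block J_2(5): exp(t · J_2(5)) = e^(5t)·(I + t·N), where N is the 2×2 nilpotent shift.

After assembling e^{tJ} and conjugating by P, we get:

e^{tA} =
  [2*t*exp(5*t) + exp(5*t), t*exp(5*t)]
  [-4*t*exp(5*t), -2*t*exp(5*t) + exp(5*t)]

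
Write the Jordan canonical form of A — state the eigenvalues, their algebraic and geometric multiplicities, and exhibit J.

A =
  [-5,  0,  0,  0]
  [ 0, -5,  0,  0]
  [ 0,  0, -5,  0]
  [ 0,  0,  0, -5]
J_1(-5) ⊕ J_1(-5) ⊕ J_1(-5) ⊕ J_1(-5)

The characteristic polynomial is
  det(x·I − A) = x^4 + 20*x^3 + 150*x^2 + 500*x + 625 = (x + 5)^4

Eigenvalues and multiplicities (the geometric multiplicity of λ is n − rank(A − λI), which equals the number of Jordan blocks for λ):
  λ = -5: algebraic multiplicity = 4, geometric multiplicity = 4

Determining the block sizes for each eigenvalue:
  λ = -5: gm = am = 4, so every block has size 1 → block sizes [1, 1, 1, 1]

Assembling the blocks gives a Jordan form
J =
  [-5,  0,  0,  0]
  [ 0, -5,  0,  0]
  [ 0,  0, -5,  0]
  [ 0,  0,  0, -5]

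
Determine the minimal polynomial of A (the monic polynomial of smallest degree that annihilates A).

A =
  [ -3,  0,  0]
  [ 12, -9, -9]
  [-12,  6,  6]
x^2 + 3*x

The characteristic polynomial is χ_A(x) = x*(x + 3)^2, so the eigenvalues are known. The minimal polynomial is
  m_A(x) = Π_λ (x − λ)^{k_λ}
where k_λ is the size of the *largest* Jordan block for λ (equivalently, the smallest k with (A − λI)^k v = 0 for every generalised eigenvector v of λ).

  λ = -3: largest Jordan block has size 1, contributing (x + 3)
  λ = 0: largest Jordan block has size 1, contributing (x − 0)

So m_A(x) = x*(x + 3) = x^2 + 3*x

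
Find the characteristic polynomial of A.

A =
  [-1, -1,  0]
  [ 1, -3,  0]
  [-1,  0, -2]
x^3 + 6*x^2 + 12*x + 8

Expanding det(x·I − A) (e.g. by cofactor expansion or by noting that A is similar to its Jordan form J, which has the same characteristic polynomial as A) gives
  χ_A(x) = x^3 + 6*x^2 + 12*x + 8
which factors as (x + 2)^3. The eigenvalues (with algebraic multiplicities) are λ = -2 with multiplicity 3.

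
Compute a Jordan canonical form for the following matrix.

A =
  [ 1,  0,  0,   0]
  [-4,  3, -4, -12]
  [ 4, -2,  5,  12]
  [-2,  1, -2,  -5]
J_2(1) ⊕ J_1(1) ⊕ J_1(1)

The characteristic polynomial is
  det(x·I − A) = x^4 - 4*x^3 + 6*x^2 - 4*x + 1 = (x - 1)^4

Eigenvalues and multiplicities (the geometric multiplicity of λ is n − rank(A − λI), which equals the number of Jordan blocks for λ):
  λ = 1: algebraic multiplicity = 4, geometric multiplicity = 3

Determining the block sizes for each eigenvalue:
  λ = 1: 3 blocks summing to 4 forces exactly one block of size 2 and the rest size 1 → block sizes [2, 1, 1]

Assembling the blocks gives a Jordan form
J =
  [1, 1, 0, 0]
  [0, 1, 0, 0]
  [0, 0, 1, 0]
  [0, 0, 0, 1]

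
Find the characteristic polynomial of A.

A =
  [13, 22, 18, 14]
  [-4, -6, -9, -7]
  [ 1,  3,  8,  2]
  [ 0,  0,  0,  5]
x^4 - 20*x^3 + 150*x^2 - 500*x + 625

Expanding det(x·I − A) (e.g. by cofactor expansion or by noting that A is similar to its Jordan form J, which has the same characteristic polynomial as A) gives
  χ_A(x) = x^4 - 20*x^3 + 150*x^2 - 500*x + 625
which factors as (x - 5)^4. The eigenvalues (with algebraic multiplicities) are λ = 5 with multiplicity 4.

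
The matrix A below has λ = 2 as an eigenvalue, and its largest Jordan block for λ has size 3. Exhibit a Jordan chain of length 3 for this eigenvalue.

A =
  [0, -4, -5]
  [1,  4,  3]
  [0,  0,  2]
A Jordan chain for λ = 2 of length 3:
v_1 = (-2, 1, 0)ᵀ
v_2 = (-5, 3, 0)ᵀ
v_3 = (0, 0, 1)ᵀ

Let N = A − (2)·I. We want v_3 with N^3 v_3 = 0 but N^2 v_3 ≠ 0; then v_{j-1} := N · v_j for j = 3, …, 2.

Pick v_3 = (0, 0, 1)ᵀ.
Then v_2 = N · v_3 = (-5, 3, 0)ᵀ.
Then v_1 = N · v_2 = (-2, 1, 0)ᵀ.

Sanity check: (A − (2)·I) v_1 = (0, 0, 0)ᵀ = 0. ✓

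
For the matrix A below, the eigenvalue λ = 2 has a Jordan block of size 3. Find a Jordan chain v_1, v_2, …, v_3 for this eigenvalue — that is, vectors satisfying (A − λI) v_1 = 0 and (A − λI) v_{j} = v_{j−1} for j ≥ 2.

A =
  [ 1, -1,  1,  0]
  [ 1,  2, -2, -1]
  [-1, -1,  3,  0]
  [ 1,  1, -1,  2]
A Jordan chain for λ = 2 of length 3:
v_1 = (-1, 0, -1, 1)ᵀ
v_2 = (-1, 1, -1, 1)ᵀ
v_3 = (1, 0, 0, 0)ᵀ

Let N = A − (2)·I. We want v_3 with N^3 v_3 = 0 but N^2 v_3 ≠ 0; then v_{j-1} := N · v_j for j = 3, …, 2.

Pick v_3 = (1, 0, 0, 0)ᵀ.
Then v_2 = N · v_3 = (-1, 1, -1, 1)ᵀ.
Then v_1 = N · v_2 = (-1, 0, -1, 1)ᵀ.

Sanity check: (A − (2)·I) v_1 = (0, 0, 0, 0)ᵀ = 0. ✓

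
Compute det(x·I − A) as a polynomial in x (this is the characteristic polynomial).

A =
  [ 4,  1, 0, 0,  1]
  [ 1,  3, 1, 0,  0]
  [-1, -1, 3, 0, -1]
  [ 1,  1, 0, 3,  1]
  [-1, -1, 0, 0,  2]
x^5 - 15*x^4 + 90*x^3 - 270*x^2 + 405*x - 243

Expanding det(x·I − A) (e.g. by cofactor expansion or by noting that A is similar to its Jordan form J, which has the same characteristic polynomial as A) gives
  χ_A(x) = x^5 - 15*x^4 + 90*x^3 - 270*x^2 + 405*x - 243
which factors as (x - 3)^5. The eigenvalues (with algebraic multiplicities) are λ = 3 with multiplicity 5.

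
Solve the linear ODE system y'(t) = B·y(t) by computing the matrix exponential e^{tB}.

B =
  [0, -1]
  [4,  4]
e^{tB} =
  [-2*t*exp(2*t) + exp(2*t), -t*exp(2*t)]
  [4*t*exp(2*t), 2*t*exp(2*t) + exp(2*t)]

Strategy: write B = P · J · P⁻¹ where J is a Jordan canonical form, so e^{tB} = P · e^{tJ} · P⁻¹, and e^{tJ} can be computed block-by-block.

B has Jordan form
J =
  [2, 1]
  [0, 2]
(up to reordering of blocks).

Per-block formulas:
  For a 2×2 Jordan block J_2(2): exp(t · J_2(2)) = e^(2t)·(I + t·N), where N is the 2×2 nilpotent shift.

After assembling e^{tJ} and conjugating by P, we get:

e^{tB} =
  [-2*t*exp(2*t) + exp(2*t), -t*exp(2*t)]
  [4*t*exp(2*t), 2*t*exp(2*t) + exp(2*t)]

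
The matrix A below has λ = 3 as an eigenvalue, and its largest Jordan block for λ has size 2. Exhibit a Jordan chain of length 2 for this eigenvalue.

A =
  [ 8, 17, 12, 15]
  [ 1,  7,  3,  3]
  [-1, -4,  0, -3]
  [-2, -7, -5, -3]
A Jordan chain for λ = 3 of length 2:
v_1 = (5, 1, -1, -2)ᵀ
v_2 = (1, 0, 0, 0)ᵀ

Let N = A − (3)·I. We want v_2 with N^2 v_2 = 0 but N^1 v_2 ≠ 0; then v_{j-1} := N · v_j for j = 2, …, 2.

Pick v_2 = (1, 0, 0, 0)ᵀ.
Then v_1 = N · v_2 = (5, 1, -1, -2)ᵀ.

Sanity check: (A − (3)·I) v_1 = (0, 0, 0, 0)ᵀ = 0. ✓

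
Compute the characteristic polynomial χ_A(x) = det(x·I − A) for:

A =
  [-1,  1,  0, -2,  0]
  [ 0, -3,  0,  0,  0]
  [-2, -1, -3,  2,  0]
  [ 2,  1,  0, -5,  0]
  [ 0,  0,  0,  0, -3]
x^5 + 15*x^4 + 90*x^3 + 270*x^2 + 405*x + 243

Expanding det(x·I − A) (e.g. by cofactor expansion or by noting that A is similar to its Jordan form J, which has the same characteristic polynomial as A) gives
  χ_A(x) = x^5 + 15*x^4 + 90*x^3 + 270*x^2 + 405*x + 243
which factors as (x + 3)^5. The eigenvalues (with algebraic multiplicities) are λ = -3 with multiplicity 5.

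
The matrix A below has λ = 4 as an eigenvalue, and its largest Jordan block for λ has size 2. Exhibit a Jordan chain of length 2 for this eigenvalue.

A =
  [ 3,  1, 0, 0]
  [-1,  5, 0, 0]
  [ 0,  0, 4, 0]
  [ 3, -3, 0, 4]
A Jordan chain for λ = 4 of length 2:
v_1 = (-1, -1, 0, 3)ᵀ
v_2 = (1, 0, 0, 0)ᵀ

Let N = A − (4)·I. We want v_2 with N^2 v_2 = 0 but N^1 v_2 ≠ 0; then v_{j-1} := N · v_j for j = 2, …, 2.

Pick v_2 = (1, 0, 0, 0)ᵀ.
Then v_1 = N · v_2 = (-1, -1, 0, 3)ᵀ.

Sanity check: (A − (4)·I) v_1 = (0, 0, 0, 0)ᵀ = 0. ✓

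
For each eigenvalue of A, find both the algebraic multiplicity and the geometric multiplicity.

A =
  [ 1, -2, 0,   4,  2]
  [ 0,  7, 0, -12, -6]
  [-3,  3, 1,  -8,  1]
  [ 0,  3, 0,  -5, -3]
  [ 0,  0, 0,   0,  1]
λ = 1: alg = 5, geom = 3

Step 1 — factor the characteristic polynomial to read off the algebraic multiplicities:
  χ_A(x) = (x - 1)^5

Step 2 — compute geometric multiplicities via the rank-nullity identity g(λ) = n − rank(A − λI):
  rank(A − (1)·I) = 2, so dim ker(A − (1)·I) = n − 2 = 3

Summary:
  λ = 1: algebraic multiplicity = 5, geometric multiplicity = 3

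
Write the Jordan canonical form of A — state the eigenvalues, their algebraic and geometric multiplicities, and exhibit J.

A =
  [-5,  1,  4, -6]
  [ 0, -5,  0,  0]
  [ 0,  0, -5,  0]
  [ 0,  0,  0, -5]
J_2(-5) ⊕ J_1(-5) ⊕ J_1(-5)

The characteristic polynomial is
  det(x·I − A) = x^4 + 20*x^3 + 150*x^2 + 500*x + 625 = (x + 5)^4

Eigenvalues and multiplicities (the geometric multiplicity of λ is n − rank(A − λI), which equals the number of Jordan blocks for λ):
  λ = -5: algebraic multiplicity = 4, geometric multiplicity = 3

Determining the block sizes for each eigenvalue:
  λ = -5: 3 blocks summing to 4 forces exactly one block of size 2 and the rest size 1 → block sizes [2, 1, 1]

Assembling the blocks gives a Jordan form
J =
  [-5,  1,  0,  0]
  [ 0, -5,  0,  0]
  [ 0,  0, -5,  0]
  [ 0,  0,  0, -5]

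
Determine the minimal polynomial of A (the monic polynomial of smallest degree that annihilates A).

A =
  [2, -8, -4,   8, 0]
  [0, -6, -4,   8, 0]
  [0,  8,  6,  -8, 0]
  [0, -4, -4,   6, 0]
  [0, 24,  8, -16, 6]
x^3 - 6*x^2 - 4*x + 24

The characteristic polynomial is χ_A(x) = (x - 6)^2*(x - 2)^2*(x + 2), so the eigenvalues are known. The minimal polynomial is
  m_A(x) = Π_λ (x − λ)^{k_λ}
where k_λ is the size of the *largest* Jordan block for λ (equivalently, the smallest k with (A − λI)^k v = 0 for every generalised eigenvector v of λ).

  λ = -2: largest Jordan block has size 1, contributing (x + 2)
  λ = 2: largest Jordan block has size 1, contributing (x − 2)
  λ = 6: largest Jordan block has size 1, contributing (x − 6)

So m_A(x) = (x - 6)*(x - 2)*(x + 2) = x^3 - 6*x^2 - 4*x + 24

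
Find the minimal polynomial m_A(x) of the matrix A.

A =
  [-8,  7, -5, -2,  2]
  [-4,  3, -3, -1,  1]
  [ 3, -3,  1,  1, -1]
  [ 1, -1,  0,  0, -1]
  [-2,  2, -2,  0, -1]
x^2 + 2*x + 1

The characteristic polynomial is χ_A(x) = (x + 1)^5, so the eigenvalues are known. The minimal polynomial is
  m_A(x) = Π_λ (x − λ)^{k_λ}
where k_λ is the size of the *largest* Jordan block for λ (equivalently, the smallest k with (A − λI)^k v = 0 for every generalised eigenvector v of λ).

  λ = -1: largest Jordan block has size 2, contributing (x + 1)^2

So m_A(x) = (x + 1)^2 = x^2 + 2*x + 1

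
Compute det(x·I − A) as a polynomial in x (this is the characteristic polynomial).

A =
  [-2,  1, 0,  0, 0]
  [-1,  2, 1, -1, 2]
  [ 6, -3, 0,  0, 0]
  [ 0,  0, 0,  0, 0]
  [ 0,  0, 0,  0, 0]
x^5

Expanding det(x·I − A) (e.g. by cofactor expansion or by noting that A is similar to its Jordan form J, which has the same characteristic polynomial as A) gives
  χ_A(x) = x^5
which factors as x^5. The eigenvalues (with algebraic multiplicities) are λ = 0 with multiplicity 5.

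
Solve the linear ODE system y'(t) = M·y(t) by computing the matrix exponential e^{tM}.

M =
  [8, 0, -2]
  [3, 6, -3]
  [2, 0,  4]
e^{tM} =
  [2*t*exp(6*t) + exp(6*t), 0, -2*t*exp(6*t)]
  [3*t*exp(6*t), exp(6*t), -3*t*exp(6*t)]
  [2*t*exp(6*t), 0, -2*t*exp(6*t) + exp(6*t)]

Strategy: write M = P · J · P⁻¹ where J is a Jordan canonical form, so e^{tM} = P · e^{tJ} · P⁻¹, and e^{tJ} can be computed block-by-block.

M has Jordan form
J =
  [6, 1, 0]
  [0, 6, 0]
  [0, 0, 6]
(up to reordering of blocks).

Per-block formulas:
  For a 2×2 Jordan block J_2(6): exp(t · J_2(6)) = e^(6t)·(I + t·N), where N is the 2×2 nilpotent shift.
  For a 1×1 block at λ = 6: exp(t · [6]) = [e^(6t)].

After assembling e^{tJ} and conjugating by P, we get:

e^{tM} =
  [2*t*exp(6*t) + exp(6*t), 0, -2*t*exp(6*t)]
  [3*t*exp(6*t), exp(6*t), -3*t*exp(6*t)]
  [2*t*exp(6*t), 0, -2*t*exp(6*t) + exp(6*t)]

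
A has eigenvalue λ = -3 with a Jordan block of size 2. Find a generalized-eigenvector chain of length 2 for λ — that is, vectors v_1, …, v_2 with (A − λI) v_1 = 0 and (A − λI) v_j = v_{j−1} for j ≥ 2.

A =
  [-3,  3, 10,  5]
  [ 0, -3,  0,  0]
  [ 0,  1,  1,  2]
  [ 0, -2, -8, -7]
A Jordan chain for λ = -3 of length 2:
v_1 = (3, 0, 1, -2)ᵀ
v_2 = (0, 1, 0, 0)ᵀ

Let N = A − (-3)·I. We want v_2 with N^2 v_2 = 0 but N^1 v_2 ≠ 0; then v_{j-1} := N · v_j for j = 2, …, 2.

Pick v_2 = (0, 1, 0, 0)ᵀ.
Then v_1 = N · v_2 = (3, 0, 1, -2)ᵀ.

Sanity check: (A − (-3)·I) v_1 = (0, 0, 0, 0)ᵀ = 0. ✓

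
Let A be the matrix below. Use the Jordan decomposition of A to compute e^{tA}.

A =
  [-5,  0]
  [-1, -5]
e^{tA} =
  [exp(-5*t), 0]
  [-t*exp(-5*t), exp(-5*t)]

Strategy: write A = P · J · P⁻¹ where J is a Jordan canonical form, so e^{tA} = P · e^{tJ} · P⁻¹, and e^{tJ} can be computed block-by-block.

A has Jordan form
J =
  [-5,  1]
  [ 0, -5]
(up to reordering of blocks).

Per-block formulas:
  For a 2×2 Jordan block J_2(-5): exp(t · J_2(-5)) = e^(-5t)·(I + t·N), where N is the 2×2 nilpotent shift.

After assembling e^{tJ} and conjugating by P, we get:

e^{tA} =
  [exp(-5*t), 0]
  [-t*exp(-5*t), exp(-5*t)]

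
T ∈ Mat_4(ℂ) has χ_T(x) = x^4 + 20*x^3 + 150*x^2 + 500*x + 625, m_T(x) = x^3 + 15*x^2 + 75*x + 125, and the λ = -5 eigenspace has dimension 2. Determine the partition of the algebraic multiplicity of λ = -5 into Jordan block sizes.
Block sizes for λ = -5: [3, 1]

Step 1 — from the characteristic polynomial, algebraic multiplicity of λ = -5 is 4. From dim ker(T − (-5)·I) = 2, there are exactly 2 Jordan blocks for λ = -5.
Step 2 — from the minimal polynomial, the factor (x + 5)^3 tells us the largest block for λ = -5 has size 3.
Step 3 — with total size 4, 2 blocks, and largest block 3, the block sizes (in nonincreasing order) are [3, 1].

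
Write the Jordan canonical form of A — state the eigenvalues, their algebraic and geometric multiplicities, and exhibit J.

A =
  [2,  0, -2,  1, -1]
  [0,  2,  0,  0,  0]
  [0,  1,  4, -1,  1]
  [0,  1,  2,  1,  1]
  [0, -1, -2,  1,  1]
J_2(2) ⊕ J_2(2) ⊕ J_1(2)

The characteristic polynomial is
  det(x·I − A) = x^5 - 10*x^4 + 40*x^3 - 80*x^2 + 80*x - 32 = (x - 2)^5

Eigenvalues and multiplicities (the geometric multiplicity of λ is n − rank(A − λI), which equals the number of Jordan blocks for λ):
  λ = 2: algebraic multiplicity = 5, geometric multiplicity = 3

Determining the block sizes for each eigenvalue:
  λ = 2: with am = 5 and gm = 3, the partition is not yet determined (e.g. several partitions of 5 into 3 parts exist). Let N = A − (2)·I. Computing rank(N^1) = 2, rank(N^2) = 0; the number of blocks of size ≥ j is rank(N^{j−1}) − rank(N^j), giving [3, 2]. So we have 2 block(s) of size 2, 1 block(s) of size 1 → block sizes [2, 2, 1]

Assembling the blocks gives a Jordan form
J =
  [2, 1, 0, 0, 0]
  [0, 2, 0, 0, 0]
  [0, 0, 2, 1, 0]
  [0, 0, 0, 2, 0]
  [0, 0, 0, 0, 2]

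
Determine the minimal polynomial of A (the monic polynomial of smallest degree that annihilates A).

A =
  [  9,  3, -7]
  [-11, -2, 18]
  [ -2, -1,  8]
x^3 - 15*x^2 + 75*x - 125

The characteristic polynomial is χ_A(x) = (x - 5)^3, so the eigenvalues are known. The minimal polynomial is
  m_A(x) = Π_λ (x − λ)^{k_λ}
where k_λ is the size of the *largest* Jordan block for λ (equivalently, the smallest k with (A − λI)^k v = 0 for every generalised eigenvector v of λ).

  λ = 5: largest Jordan block has size 3, contributing (x − 5)^3

So m_A(x) = (x - 5)^3 = x^3 - 15*x^2 + 75*x - 125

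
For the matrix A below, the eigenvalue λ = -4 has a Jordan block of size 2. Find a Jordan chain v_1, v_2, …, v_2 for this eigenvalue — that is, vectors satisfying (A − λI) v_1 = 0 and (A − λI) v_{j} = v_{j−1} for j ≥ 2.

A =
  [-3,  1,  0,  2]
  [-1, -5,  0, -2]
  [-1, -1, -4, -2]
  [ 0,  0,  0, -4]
A Jordan chain for λ = -4 of length 2:
v_1 = (1, -1, -1, 0)ᵀ
v_2 = (1, 0, 0, 0)ᵀ

Let N = A − (-4)·I. We want v_2 with N^2 v_2 = 0 but N^1 v_2 ≠ 0; then v_{j-1} := N · v_j for j = 2, …, 2.

Pick v_2 = (1, 0, 0, 0)ᵀ.
Then v_1 = N · v_2 = (1, -1, -1, 0)ᵀ.

Sanity check: (A − (-4)·I) v_1 = (0, 0, 0, 0)ᵀ = 0. ✓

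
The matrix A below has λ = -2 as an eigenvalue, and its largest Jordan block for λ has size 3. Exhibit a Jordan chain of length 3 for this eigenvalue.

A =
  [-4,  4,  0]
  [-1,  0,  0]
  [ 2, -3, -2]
A Jordan chain for λ = -2 of length 3:
v_1 = (0, 0, -1)ᵀ
v_2 = (-2, -1, 2)ᵀ
v_3 = (1, 0, 0)ᵀ

Let N = A − (-2)·I. We want v_3 with N^3 v_3 = 0 but N^2 v_3 ≠ 0; then v_{j-1} := N · v_j for j = 3, …, 2.

Pick v_3 = (1, 0, 0)ᵀ.
Then v_2 = N · v_3 = (-2, -1, 2)ᵀ.
Then v_1 = N · v_2 = (0, 0, -1)ᵀ.

Sanity check: (A − (-2)·I) v_1 = (0, 0, 0)ᵀ = 0. ✓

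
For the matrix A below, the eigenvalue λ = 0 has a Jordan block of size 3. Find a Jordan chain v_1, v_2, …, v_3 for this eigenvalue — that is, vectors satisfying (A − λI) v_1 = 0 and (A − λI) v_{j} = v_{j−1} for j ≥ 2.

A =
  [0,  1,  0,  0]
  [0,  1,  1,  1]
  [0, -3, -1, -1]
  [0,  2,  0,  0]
A Jordan chain for λ = 0 of length 3:
v_1 = (1, 0, -2, 2)ᵀ
v_2 = (1, 1, -3, 2)ᵀ
v_3 = (0, 1, 0, 0)ᵀ

Let N = A − (0)·I. We want v_3 with N^3 v_3 = 0 but N^2 v_3 ≠ 0; then v_{j-1} := N · v_j for j = 3, …, 2.

Pick v_3 = (0, 1, 0, 0)ᵀ.
Then v_2 = N · v_3 = (1, 1, -3, 2)ᵀ.
Then v_1 = N · v_2 = (1, 0, -2, 2)ᵀ.

Sanity check: (A − (0)·I) v_1 = (0, 0, 0, 0)ᵀ = 0. ✓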